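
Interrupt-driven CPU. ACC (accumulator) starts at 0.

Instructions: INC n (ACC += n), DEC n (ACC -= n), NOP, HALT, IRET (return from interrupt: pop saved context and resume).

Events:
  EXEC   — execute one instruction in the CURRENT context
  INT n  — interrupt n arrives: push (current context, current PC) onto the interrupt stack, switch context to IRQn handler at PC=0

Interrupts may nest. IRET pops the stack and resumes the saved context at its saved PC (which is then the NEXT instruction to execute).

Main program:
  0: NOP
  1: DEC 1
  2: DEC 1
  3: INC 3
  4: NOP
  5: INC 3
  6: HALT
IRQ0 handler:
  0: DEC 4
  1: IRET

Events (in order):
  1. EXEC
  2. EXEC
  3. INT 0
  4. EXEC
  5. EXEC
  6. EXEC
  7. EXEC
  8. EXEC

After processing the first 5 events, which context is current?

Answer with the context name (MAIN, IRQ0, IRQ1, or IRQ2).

Event 1 (EXEC): [MAIN] PC=0: NOP
Event 2 (EXEC): [MAIN] PC=1: DEC 1 -> ACC=-1
Event 3 (INT 0): INT 0 arrives: push (MAIN, PC=2), enter IRQ0 at PC=0 (depth now 1)
Event 4 (EXEC): [IRQ0] PC=0: DEC 4 -> ACC=-5
Event 5 (EXEC): [IRQ0] PC=1: IRET -> resume MAIN at PC=2 (depth now 0)

Answer: MAIN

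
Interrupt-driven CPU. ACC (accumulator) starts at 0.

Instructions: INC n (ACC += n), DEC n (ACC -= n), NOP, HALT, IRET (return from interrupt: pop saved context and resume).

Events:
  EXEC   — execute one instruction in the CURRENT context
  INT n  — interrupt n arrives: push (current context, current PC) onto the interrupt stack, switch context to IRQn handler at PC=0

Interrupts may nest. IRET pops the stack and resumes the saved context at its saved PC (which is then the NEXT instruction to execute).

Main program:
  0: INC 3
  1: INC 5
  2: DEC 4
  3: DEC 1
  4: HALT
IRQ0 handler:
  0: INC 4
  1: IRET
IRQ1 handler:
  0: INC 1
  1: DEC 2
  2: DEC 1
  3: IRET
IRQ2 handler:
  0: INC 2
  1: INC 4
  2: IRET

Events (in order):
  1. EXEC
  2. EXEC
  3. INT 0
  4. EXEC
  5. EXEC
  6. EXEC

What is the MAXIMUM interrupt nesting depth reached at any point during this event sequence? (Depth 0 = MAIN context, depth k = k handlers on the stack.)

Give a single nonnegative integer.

Answer: 1

Derivation:
Event 1 (EXEC): [MAIN] PC=0: INC 3 -> ACC=3 [depth=0]
Event 2 (EXEC): [MAIN] PC=1: INC 5 -> ACC=8 [depth=0]
Event 3 (INT 0): INT 0 arrives: push (MAIN, PC=2), enter IRQ0 at PC=0 (depth now 1) [depth=1]
Event 4 (EXEC): [IRQ0] PC=0: INC 4 -> ACC=12 [depth=1]
Event 5 (EXEC): [IRQ0] PC=1: IRET -> resume MAIN at PC=2 (depth now 0) [depth=0]
Event 6 (EXEC): [MAIN] PC=2: DEC 4 -> ACC=8 [depth=0]
Max depth observed: 1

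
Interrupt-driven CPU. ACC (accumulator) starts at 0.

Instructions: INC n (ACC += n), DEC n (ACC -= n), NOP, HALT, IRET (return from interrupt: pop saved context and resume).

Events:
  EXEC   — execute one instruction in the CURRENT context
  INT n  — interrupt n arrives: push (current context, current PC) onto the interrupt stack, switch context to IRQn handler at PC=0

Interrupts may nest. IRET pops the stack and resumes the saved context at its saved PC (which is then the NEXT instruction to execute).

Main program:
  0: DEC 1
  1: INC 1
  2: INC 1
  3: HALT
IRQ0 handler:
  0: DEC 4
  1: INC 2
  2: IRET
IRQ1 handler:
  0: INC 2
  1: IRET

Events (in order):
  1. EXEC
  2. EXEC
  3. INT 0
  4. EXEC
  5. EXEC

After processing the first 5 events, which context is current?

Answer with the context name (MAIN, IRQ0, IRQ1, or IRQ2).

Event 1 (EXEC): [MAIN] PC=0: DEC 1 -> ACC=-1
Event 2 (EXEC): [MAIN] PC=1: INC 1 -> ACC=0
Event 3 (INT 0): INT 0 arrives: push (MAIN, PC=2), enter IRQ0 at PC=0 (depth now 1)
Event 4 (EXEC): [IRQ0] PC=0: DEC 4 -> ACC=-4
Event 5 (EXEC): [IRQ0] PC=1: INC 2 -> ACC=-2

Answer: IRQ0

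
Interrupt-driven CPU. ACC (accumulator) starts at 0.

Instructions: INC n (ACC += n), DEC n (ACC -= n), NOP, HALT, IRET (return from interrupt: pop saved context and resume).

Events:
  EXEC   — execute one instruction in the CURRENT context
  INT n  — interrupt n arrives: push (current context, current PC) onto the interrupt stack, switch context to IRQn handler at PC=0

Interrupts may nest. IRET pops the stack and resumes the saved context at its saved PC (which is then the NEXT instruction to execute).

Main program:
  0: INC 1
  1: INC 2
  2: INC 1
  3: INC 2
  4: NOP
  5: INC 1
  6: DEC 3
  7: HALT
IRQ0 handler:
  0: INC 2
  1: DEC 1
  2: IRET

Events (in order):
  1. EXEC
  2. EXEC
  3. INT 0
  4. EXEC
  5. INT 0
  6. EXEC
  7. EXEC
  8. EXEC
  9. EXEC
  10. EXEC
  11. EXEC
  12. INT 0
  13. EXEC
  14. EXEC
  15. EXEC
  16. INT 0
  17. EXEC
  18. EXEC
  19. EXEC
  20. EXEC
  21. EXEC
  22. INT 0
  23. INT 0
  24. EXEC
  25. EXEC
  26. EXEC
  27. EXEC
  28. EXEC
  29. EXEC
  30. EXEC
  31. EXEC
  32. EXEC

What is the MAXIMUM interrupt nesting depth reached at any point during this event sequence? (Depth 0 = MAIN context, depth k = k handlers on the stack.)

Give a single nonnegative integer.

Answer: 2

Derivation:
Event 1 (EXEC): [MAIN] PC=0: INC 1 -> ACC=1 [depth=0]
Event 2 (EXEC): [MAIN] PC=1: INC 2 -> ACC=3 [depth=0]
Event 3 (INT 0): INT 0 arrives: push (MAIN, PC=2), enter IRQ0 at PC=0 (depth now 1) [depth=1]
Event 4 (EXEC): [IRQ0] PC=0: INC 2 -> ACC=5 [depth=1]
Event 5 (INT 0): INT 0 arrives: push (IRQ0, PC=1), enter IRQ0 at PC=0 (depth now 2) [depth=2]
Event 6 (EXEC): [IRQ0] PC=0: INC 2 -> ACC=7 [depth=2]
Event 7 (EXEC): [IRQ0] PC=1: DEC 1 -> ACC=6 [depth=2]
Event 8 (EXEC): [IRQ0] PC=2: IRET -> resume IRQ0 at PC=1 (depth now 1) [depth=1]
Event 9 (EXEC): [IRQ0] PC=1: DEC 1 -> ACC=5 [depth=1]
Event 10 (EXEC): [IRQ0] PC=2: IRET -> resume MAIN at PC=2 (depth now 0) [depth=0]
Event 11 (EXEC): [MAIN] PC=2: INC 1 -> ACC=6 [depth=0]
Event 12 (INT 0): INT 0 arrives: push (MAIN, PC=3), enter IRQ0 at PC=0 (depth now 1) [depth=1]
Event 13 (EXEC): [IRQ0] PC=0: INC 2 -> ACC=8 [depth=1]
Event 14 (EXEC): [IRQ0] PC=1: DEC 1 -> ACC=7 [depth=1]
Event 15 (EXEC): [IRQ0] PC=2: IRET -> resume MAIN at PC=3 (depth now 0) [depth=0]
Event 16 (INT 0): INT 0 arrives: push (MAIN, PC=3), enter IRQ0 at PC=0 (depth now 1) [depth=1]
Event 17 (EXEC): [IRQ0] PC=0: INC 2 -> ACC=9 [depth=1]
Event 18 (EXEC): [IRQ0] PC=1: DEC 1 -> ACC=8 [depth=1]
Event 19 (EXEC): [IRQ0] PC=2: IRET -> resume MAIN at PC=3 (depth now 0) [depth=0]
Event 20 (EXEC): [MAIN] PC=3: INC 2 -> ACC=10 [depth=0]
Event 21 (EXEC): [MAIN] PC=4: NOP [depth=0]
Event 22 (INT 0): INT 0 arrives: push (MAIN, PC=5), enter IRQ0 at PC=0 (depth now 1) [depth=1]
Event 23 (INT 0): INT 0 arrives: push (IRQ0, PC=0), enter IRQ0 at PC=0 (depth now 2) [depth=2]
Event 24 (EXEC): [IRQ0] PC=0: INC 2 -> ACC=12 [depth=2]
Event 25 (EXEC): [IRQ0] PC=1: DEC 1 -> ACC=11 [depth=2]
Event 26 (EXEC): [IRQ0] PC=2: IRET -> resume IRQ0 at PC=0 (depth now 1) [depth=1]
Event 27 (EXEC): [IRQ0] PC=0: INC 2 -> ACC=13 [depth=1]
Event 28 (EXEC): [IRQ0] PC=1: DEC 1 -> ACC=12 [depth=1]
Event 29 (EXEC): [IRQ0] PC=2: IRET -> resume MAIN at PC=5 (depth now 0) [depth=0]
Event 30 (EXEC): [MAIN] PC=5: INC 1 -> ACC=13 [depth=0]
Event 31 (EXEC): [MAIN] PC=6: DEC 3 -> ACC=10 [depth=0]
Event 32 (EXEC): [MAIN] PC=7: HALT [depth=0]
Max depth observed: 2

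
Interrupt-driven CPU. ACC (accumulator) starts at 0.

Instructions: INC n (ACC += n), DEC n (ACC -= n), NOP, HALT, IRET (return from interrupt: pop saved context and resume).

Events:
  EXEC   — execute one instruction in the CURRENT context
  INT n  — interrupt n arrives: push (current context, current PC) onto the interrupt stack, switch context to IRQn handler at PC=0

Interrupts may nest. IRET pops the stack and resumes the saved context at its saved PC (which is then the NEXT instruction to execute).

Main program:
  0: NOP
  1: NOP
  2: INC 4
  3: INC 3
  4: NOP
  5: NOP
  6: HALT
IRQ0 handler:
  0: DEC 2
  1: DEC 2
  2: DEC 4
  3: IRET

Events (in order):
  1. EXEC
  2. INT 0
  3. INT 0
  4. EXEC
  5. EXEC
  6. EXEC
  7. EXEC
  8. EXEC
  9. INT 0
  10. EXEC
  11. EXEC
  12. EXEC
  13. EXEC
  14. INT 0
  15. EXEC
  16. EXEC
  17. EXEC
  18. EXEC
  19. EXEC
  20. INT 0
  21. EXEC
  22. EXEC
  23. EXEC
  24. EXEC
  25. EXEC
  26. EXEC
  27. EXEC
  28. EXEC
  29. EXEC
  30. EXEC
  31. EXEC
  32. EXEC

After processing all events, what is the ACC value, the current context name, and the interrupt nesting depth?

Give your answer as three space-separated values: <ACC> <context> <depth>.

Answer: -33 MAIN 0

Derivation:
Event 1 (EXEC): [MAIN] PC=0: NOP
Event 2 (INT 0): INT 0 arrives: push (MAIN, PC=1), enter IRQ0 at PC=0 (depth now 1)
Event 3 (INT 0): INT 0 arrives: push (IRQ0, PC=0), enter IRQ0 at PC=0 (depth now 2)
Event 4 (EXEC): [IRQ0] PC=0: DEC 2 -> ACC=-2
Event 5 (EXEC): [IRQ0] PC=1: DEC 2 -> ACC=-4
Event 6 (EXEC): [IRQ0] PC=2: DEC 4 -> ACC=-8
Event 7 (EXEC): [IRQ0] PC=3: IRET -> resume IRQ0 at PC=0 (depth now 1)
Event 8 (EXEC): [IRQ0] PC=0: DEC 2 -> ACC=-10
Event 9 (INT 0): INT 0 arrives: push (IRQ0, PC=1), enter IRQ0 at PC=0 (depth now 2)
Event 10 (EXEC): [IRQ0] PC=0: DEC 2 -> ACC=-12
Event 11 (EXEC): [IRQ0] PC=1: DEC 2 -> ACC=-14
Event 12 (EXEC): [IRQ0] PC=2: DEC 4 -> ACC=-18
Event 13 (EXEC): [IRQ0] PC=3: IRET -> resume IRQ0 at PC=1 (depth now 1)
Event 14 (INT 0): INT 0 arrives: push (IRQ0, PC=1), enter IRQ0 at PC=0 (depth now 2)
Event 15 (EXEC): [IRQ0] PC=0: DEC 2 -> ACC=-20
Event 16 (EXEC): [IRQ0] PC=1: DEC 2 -> ACC=-22
Event 17 (EXEC): [IRQ0] PC=2: DEC 4 -> ACC=-26
Event 18 (EXEC): [IRQ0] PC=3: IRET -> resume IRQ0 at PC=1 (depth now 1)
Event 19 (EXEC): [IRQ0] PC=1: DEC 2 -> ACC=-28
Event 20 (INT 0): INT 0 arrives: push (IRQ0, PC=2), enter IRQ0 at PC=0 (depth now 2)
Event 21 (EXEC): [IRQ0] PC=0: DEC 2 -> ACC=-30
Event 22 (EXEC): [IRQ0] PC=1: DEC 2 -> ACC=-32
Event 23 (EXEC): [IRQ0] PC=2: DEC 4 -> ACC=-36
Event 24 (EXEC): [IRQ0] PC=3: IRET -> resume IRQ0 at PC=2 (depth now 1)
Event 25 (EXEC): [IRQ0] PC=2: DEC 4 -> ACC=-40
Event 26 (EXEC): [IRQ0] PC=3: IRET -> resume MAIN at PC=1 (depth now 0)
Event 27 (EXEC): [MAIN] PC=1: NOP
Event 28 (EXEC): [MAIN] PC=2: INC 4 -> ACC=-36
Event 29 (EXEC): [MAIN] PC=3: INC 3 -> ACC=-33
Event 30 (EXEC): [MAIN] PC=4: NOP
Event 31 (EXEC): [MAIN] PC=5: NOP
Event 32 (EXEC): [MAIN] PC=6: HALT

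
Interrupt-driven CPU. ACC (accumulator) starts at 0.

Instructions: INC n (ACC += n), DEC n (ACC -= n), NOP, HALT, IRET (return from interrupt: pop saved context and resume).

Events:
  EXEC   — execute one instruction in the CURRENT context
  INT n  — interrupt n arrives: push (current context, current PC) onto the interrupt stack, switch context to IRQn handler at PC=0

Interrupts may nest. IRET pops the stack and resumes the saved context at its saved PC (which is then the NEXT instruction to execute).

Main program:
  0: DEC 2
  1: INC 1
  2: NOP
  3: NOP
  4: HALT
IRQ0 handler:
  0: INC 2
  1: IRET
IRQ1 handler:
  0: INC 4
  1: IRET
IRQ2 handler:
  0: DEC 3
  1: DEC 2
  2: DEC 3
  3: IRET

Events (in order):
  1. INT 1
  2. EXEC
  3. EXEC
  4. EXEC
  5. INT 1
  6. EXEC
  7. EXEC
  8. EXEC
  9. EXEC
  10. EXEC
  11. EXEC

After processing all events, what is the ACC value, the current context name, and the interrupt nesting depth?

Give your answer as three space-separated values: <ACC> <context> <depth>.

Event 1 (INT 1): INT 1 arrives: push (MAIN, PC=0), enter IRQ1 at PC=0 (depth now 1)
Event 2 (EXEC): [IRQ1] PC=0: INC 4 -> ACC=4
Event 3 (EXEC): [IRQ1] PC=1: IRET -> resume MAIN at PC=0 (depth now 0)
Event 4 (EXEC): [MAIN] PC=0: DEC 2 -> ACC=2
Event 5 (INT 1): INT 1 arrives: push (MAIN, PC=1), enter IRQ1 at PC=0 (depth now 1)
Event 6 (EXEC): [IRQ1] PC=0: INC 4 -> ACC=6
Event 7 (EXEC): [IRQ1] PC=1: IRET -> resume MAIN at PC=1 (depth now 0)
Event 8 (EXEC): [MAIN] PC=1: INC 1 -> ACC=7
Event 9 (EXEC): [MAIN] PC=2: NOP
Event 10 (EXEC): [MAIN] PC=3: NOP
Event 11 (EXEC): [MAIN] PC=4: HALT

Answer: 7 MAIN 0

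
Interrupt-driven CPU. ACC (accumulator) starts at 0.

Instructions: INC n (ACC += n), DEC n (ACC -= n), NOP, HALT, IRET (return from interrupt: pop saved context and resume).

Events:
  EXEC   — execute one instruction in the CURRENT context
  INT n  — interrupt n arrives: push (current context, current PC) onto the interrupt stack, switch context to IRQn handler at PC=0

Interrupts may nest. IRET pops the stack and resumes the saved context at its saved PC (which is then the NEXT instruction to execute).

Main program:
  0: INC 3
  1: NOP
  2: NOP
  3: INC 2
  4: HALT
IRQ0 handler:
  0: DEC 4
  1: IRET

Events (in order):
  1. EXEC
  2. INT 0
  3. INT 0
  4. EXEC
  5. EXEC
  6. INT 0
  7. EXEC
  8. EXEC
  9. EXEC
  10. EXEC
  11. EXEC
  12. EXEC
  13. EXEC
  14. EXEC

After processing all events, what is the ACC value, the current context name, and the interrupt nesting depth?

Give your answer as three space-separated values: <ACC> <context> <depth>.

Event 1 (EXEC): [MAIN] PC=0: INC 3 -> ACC=3
Event 2 (INT 0): INT 0 arrives: push (MAIN, PC=1), enter IRQ0 at PC=0 (depth now 1)
Event 3 (INT 0): INT 0 arrives: push (IRQ0, PC=0), enter IRQ0 at PC=0 (depth now 2)
Event 4 (EXEC): [IRQ0] PC=0: DEC 4 -> ACC=-1
Event 5 (EXEC): [IRQ0] PC=1: IRET -> resume IRQ0 at PC=0 (depth now 1)
Event 6 (INT 0): INT 0 arrives: push (IRQ0, PC=0), enter IRQ0 at PC=0 (depth now 2)
Event 7 (EXEC): [IRQ0] PC=0: DEC 4 -> ACC=-5
Event 8 (EXEC): [IRQ0] PC=1: IRET -> resume IRQ0 at PC=0 (depth now 1)
Event 9 (EXEC): [IRQ0] PC=0: DEC 4 -> ACC=-9
Event 10 (EXEC): [IRQ0] PC=1: IRET -> resume MAIN at PC=1 (depth now 0)
Event 11 (EXEC): [MAIN] PC=1: NOP
Event 12 (EXEC): [MAIN] PC=2: NOP
Event 13 (EXEC): [MAIN] PC=3: INC 2 -> ACC=-7
Event 14 (EXEC): [MAIN] PC=4: HALT

Answer: -7 MAIN 0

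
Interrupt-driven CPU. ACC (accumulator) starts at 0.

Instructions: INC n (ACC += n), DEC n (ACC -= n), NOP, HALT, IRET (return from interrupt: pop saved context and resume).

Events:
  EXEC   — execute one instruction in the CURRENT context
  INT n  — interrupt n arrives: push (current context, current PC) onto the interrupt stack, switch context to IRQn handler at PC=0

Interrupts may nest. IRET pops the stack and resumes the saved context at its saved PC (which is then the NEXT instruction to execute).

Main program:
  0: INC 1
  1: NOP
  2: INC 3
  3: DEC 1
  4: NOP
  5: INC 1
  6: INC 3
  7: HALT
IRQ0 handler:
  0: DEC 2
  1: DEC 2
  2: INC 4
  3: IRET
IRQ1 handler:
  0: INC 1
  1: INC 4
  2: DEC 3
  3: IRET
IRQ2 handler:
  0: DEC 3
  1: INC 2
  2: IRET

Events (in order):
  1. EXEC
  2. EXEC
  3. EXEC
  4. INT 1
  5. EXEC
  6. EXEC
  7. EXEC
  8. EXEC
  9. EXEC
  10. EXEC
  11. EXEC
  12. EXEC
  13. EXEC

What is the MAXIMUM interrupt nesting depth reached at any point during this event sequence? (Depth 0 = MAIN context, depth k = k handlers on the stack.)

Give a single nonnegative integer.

Event 1 (EXEC): [MAIN] PC=0: INC 1 -> ACC=1 [depth=0]
Event 2 (EXEC): [MAIN] PC=1: NOP [depth=0]
Event 3 (EXEC): [MAIN] PC=2: INC 3 -> ACC=4 [depth=0]
Event 4 (INT 1): INT 1 arrives: push (MAIN, PC=3), enter IRQ1 at PC=0 (depth now 1) [depth=1]
Event 5 (EXEC): [IRQ1] PC=0: INC 1 -> ACC=5 [depth=1]
Event 6 (EXEC): [IRQ1] PC=1: INC 4 -> ACC=9 [depth=1]
Event 7 (EXEC): [IRQ1] PC=2: DEC 3 -> ACC=6 [depth=1]
Event 8 (EXEC): [IRQ1] PC=3: IRET -> resume MAIN at PC=3 (depth now 0) [depth=0]
Event 9 (EXEC): [MAIN] PC=3: DEC 1 -> ACC=5 [depth=0]
Event 10 (EXEC): [MAIN] PC=4: NOP [depth=0]
Event 11 (EXEC): [MAIN] PC=5: INC 1 -> ACC=6 [depth=0]
Event 12 (EXEC): [MAIN] PC=6: INC 3 -> ACC=9 [depth=0]
Event 13 (EXEC): [MAIN] PC=7: HALT [depth=0]
Max depth observed: 1

Answer: 1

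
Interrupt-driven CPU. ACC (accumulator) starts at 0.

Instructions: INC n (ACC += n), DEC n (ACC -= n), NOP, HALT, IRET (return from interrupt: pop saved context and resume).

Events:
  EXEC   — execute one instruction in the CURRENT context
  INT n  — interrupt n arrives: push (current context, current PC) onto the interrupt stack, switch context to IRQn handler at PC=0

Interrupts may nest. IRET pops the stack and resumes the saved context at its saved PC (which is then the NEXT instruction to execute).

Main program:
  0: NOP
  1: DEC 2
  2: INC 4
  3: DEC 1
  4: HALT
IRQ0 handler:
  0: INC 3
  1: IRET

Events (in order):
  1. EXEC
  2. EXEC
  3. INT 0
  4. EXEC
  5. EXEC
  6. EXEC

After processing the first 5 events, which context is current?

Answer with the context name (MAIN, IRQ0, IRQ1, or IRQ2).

Answer: MAIN

Derivation:
Event 1 (EXEC): [MAIN] PC=0: NOP
Event 2 (EXEC): [MAIN] PC=1: DEC 2 -> ACC=-2
Event 3 (INT 0): INT 0 arrives: push (MAIN, PC=2), enter IRQ0 at PC=0 (depth now 1)
Event 4 (EXEC): [IRQ0] PC=0: INC 3 -> ACC=1
Event 5 (EXEC): [IRQ0] PC=1: IRET -> resume MAIN at PC=2 (depth now 0)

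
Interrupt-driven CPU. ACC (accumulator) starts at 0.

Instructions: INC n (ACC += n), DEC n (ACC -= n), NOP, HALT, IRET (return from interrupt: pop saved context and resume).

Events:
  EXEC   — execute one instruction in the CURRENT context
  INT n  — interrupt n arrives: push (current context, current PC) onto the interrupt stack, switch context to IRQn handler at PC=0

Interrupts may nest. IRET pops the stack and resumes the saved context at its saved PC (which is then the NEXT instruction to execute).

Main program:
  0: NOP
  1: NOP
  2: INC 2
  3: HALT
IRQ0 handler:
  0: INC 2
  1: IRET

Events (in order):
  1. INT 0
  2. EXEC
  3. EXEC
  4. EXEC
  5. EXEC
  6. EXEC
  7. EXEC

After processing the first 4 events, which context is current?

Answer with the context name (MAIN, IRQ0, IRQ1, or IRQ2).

Answer: MAIN

Derivation:
Event 1 (INT 0): INT 0 arrives: push (MAIN, PC=0), enter IRQ0 at PC=0 (depth now 1)
Event 2 (EXEC): [IRQ0] PC=0: INC 2 -> ACC=2
Event 3 (EXEC): [IRQ0] PC=1: IRET -> resume MAIN at PC=0 (depth now 0)
Event 4 (EXEC): [MAIN] PC=0: NOP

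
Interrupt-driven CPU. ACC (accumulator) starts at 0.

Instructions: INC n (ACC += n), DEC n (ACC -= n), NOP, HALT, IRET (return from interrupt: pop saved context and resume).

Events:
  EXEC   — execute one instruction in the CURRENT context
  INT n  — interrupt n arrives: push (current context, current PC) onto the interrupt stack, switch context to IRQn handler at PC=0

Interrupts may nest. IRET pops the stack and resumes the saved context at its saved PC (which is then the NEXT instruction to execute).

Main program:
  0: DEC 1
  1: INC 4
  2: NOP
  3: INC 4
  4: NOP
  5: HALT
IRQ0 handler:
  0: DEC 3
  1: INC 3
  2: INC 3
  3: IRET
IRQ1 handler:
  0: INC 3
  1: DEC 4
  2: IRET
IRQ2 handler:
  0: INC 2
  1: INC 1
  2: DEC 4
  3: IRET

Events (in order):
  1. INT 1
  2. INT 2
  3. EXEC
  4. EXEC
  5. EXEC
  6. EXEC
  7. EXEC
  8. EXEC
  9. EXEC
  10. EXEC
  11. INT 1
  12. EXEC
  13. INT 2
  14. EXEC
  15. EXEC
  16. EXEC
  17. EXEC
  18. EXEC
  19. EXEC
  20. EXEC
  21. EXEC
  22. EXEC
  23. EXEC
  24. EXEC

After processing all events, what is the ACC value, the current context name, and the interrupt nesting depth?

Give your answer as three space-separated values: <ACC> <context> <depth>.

Answer: 3 MAIN 0

Derivation:
Event 1 (INT 1): INT 1 arrives: push (MAIN, PC=0), enter IRQ1 at PC=0 (depth now 1)
Event 2 (INT 2): INT 2 arrives: push (IRQ1, PC=0), enter IRQ2 at PC=0 (depth now 2)
Event 3 (EXEC): [IRQ2] PC=0: INC 2 -> ACC=2
Event 4 (EXEC): [IRQ2] PC=1: INC 1 -> ACC=3
Event 5 (EXEC): [IRQ2] PC=2: DEC 4 -> ACC=-1
Event 6 (EXEC): [IRQ2] PC=3: IRET -> resume IRQ1 at PC=0 (depth now 1)
Event 7 (EXEC): [IRQ1] PC=0: INC 3 -> ACC=2
Event 8 (EXEC): [IRQ1] PC=1: DEC 4 -> ACC=-2
Event 9 (EXEC): [IRQ1] PC=2: IRET -> resume MAIN at PC=0 (depth now 0)
Event 10 (EXEC): [MAIN] PC=0: DEC 1 -> ACC=-3
Event 11 (INT 1): INT 1 arrives: push (MAIN, PC=1), enter IRQ1 at PC=0 (depth now 1)
Event 12 (EXEC): [IRQ1] PC=0: INC 3 -> ACC=0
Event 13 (INT 2): INT 2 arrives: push (IRQ1, PC=1), enter IRQ2 at PC=0 (depth now 2)
Event 14 (EXEC): [IRQ2] PC=0: INC 2 -> ACC=2
Event 15 (EXEC): [IRQ2] PC=1: INC 1 -> ACC=3
Event 16 (EXEC): [IRQ2] PC=2: DEC 4 -> ACC=-1
Event 17 (EXEC): [IRQ2] PC=3: IRET -> resume IRQ1 at PC=1 (depth now 1)
Event 18 (EXEC): [IRQ1] PC=1: DEC 4 -> ACC=-5
Event 19 (EXEC): [IRQ1] PC=2: IRET -> resume MAIN at PC=1 (depth now 0)
Event 20 (EXEC): [MAIN] PC=1: INC 4 -> ACC=-1
Event 21 (EXEC): [MAIN] PC=2: NOP
Event 22 (EXEC): [MAIN] PC=3: INC 4 -> ACC=3
Event 23 (EXEC): [MAIN] PC=4: NOP
Event 24 (EXEC): [MAIN] PC=5: HALT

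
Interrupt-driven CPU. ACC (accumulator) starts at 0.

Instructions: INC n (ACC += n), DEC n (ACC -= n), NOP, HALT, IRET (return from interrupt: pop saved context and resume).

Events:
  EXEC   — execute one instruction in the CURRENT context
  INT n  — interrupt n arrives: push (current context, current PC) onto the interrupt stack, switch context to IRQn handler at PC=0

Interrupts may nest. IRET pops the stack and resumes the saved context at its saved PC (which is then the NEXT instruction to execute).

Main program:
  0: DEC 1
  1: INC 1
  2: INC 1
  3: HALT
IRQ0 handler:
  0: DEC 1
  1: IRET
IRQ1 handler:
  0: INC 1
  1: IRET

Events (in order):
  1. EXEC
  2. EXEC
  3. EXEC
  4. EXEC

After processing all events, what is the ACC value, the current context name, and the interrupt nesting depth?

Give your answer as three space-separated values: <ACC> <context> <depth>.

Answer: 1 MAIN 0

Derivation:
Event 1 (EXEC): [MAIN] PC=0: DEC 1 -> ACC=-1
Event 2 (EXEC): [MAIN] PC=1: INC 1 -> ACC=0
Event 3 (EXEC): [MAIN] PC=2: INC 1 -> ACC=1
Event 4 (EXEC): [MAIN] PC=3: HALT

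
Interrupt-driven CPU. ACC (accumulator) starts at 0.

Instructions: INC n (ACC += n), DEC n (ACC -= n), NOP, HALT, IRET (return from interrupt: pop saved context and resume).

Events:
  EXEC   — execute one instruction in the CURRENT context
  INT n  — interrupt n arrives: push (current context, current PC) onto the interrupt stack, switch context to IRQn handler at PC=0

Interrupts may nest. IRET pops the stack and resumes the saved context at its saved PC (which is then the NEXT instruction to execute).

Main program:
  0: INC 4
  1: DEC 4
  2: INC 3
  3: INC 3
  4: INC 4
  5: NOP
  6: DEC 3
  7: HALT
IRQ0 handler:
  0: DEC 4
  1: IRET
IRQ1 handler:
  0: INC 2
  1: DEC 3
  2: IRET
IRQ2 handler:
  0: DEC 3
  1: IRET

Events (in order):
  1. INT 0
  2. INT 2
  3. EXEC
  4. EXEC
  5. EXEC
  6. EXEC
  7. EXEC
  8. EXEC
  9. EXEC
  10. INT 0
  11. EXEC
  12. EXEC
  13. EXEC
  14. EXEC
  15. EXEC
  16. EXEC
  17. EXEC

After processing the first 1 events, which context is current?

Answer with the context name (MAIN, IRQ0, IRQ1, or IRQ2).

Event 1 (INT 0): INT 0 arrives: push (MAIN, PC=0), enter IRQ0 at PC=0 (depth now 1)

Answer: IRQ0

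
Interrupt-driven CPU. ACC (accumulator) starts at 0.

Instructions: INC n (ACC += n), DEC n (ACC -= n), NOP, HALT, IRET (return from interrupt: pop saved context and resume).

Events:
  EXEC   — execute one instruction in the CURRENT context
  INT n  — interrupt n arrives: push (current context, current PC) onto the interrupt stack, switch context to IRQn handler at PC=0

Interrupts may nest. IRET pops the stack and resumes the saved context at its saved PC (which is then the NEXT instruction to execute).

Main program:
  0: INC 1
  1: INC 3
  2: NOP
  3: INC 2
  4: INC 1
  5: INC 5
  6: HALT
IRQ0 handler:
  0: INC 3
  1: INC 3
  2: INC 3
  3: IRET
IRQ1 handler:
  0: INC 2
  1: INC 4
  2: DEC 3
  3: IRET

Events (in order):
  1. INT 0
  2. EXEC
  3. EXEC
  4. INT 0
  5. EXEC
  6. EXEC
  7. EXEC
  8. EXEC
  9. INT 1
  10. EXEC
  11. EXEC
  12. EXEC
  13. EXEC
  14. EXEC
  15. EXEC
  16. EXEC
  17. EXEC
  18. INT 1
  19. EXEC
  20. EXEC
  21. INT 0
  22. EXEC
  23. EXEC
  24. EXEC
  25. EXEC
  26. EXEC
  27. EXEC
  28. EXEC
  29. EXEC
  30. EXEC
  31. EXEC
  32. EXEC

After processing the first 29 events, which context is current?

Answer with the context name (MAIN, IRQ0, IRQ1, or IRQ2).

Answer: MAIN

Derivation:
Event 1 (INT 0): INT 0 arrives: push (MAIN, PC=0), enter IRQ0 at PC=0 (depth now 1)
Event 2 (EXEC): [IRQ0] PC=0: INC 3 -> ACC=3
Event 3 (EXEC): [IRQ0] PC=1: INC 3 -> ACC=6
Event 4 (INT 0): INT 0 arrives: push (IRQ0, PC=2), enter IRQ0 at PC=0 (depth now 2)
Event 5 (EXEC): [IRQ0] PC=0: INC 3 -> ACC=9
Event 6 (EXEC): [IRQ0] PC=1: INC 3 -> ACC=12
Event 7 (EXEC): [IRQ0] PC=2: INC 3 -> ACC=15
Event 8 (EXEC): [IRQ0] PC=3: IRET -> resume IRQ0 at PC=2 (depth now 1)
Event 9 (INT 1): INT 1 arrives: push (IRQ0, PC=2), enter IRQ1 at PC=0 (depth now 2)
Event 10 (EXEC): [IRQ1] PC=0: INC 2 -> ACC=17
Event 11 (EXEC): [IRQ1] PC=1: INC 4 -> ACC=21
Event 12 (EXEC): [IRQ1] PC=2: DEC 3 -> ACC=18
Event 13 (EXEC): [IRQ1] PC=3: IRET -> resume IRQ0 at PC=2 (depth now 1)
Event 14 (EXEC): [IRQ0] PC=2: INC 3 -> ACC=21
Event 15 (EXEC): [IRQ0] PC=3: IRET -> resume MAIN at PC=0 (depth now 0)
Event 16 (EXEC): [MAIN] PC=0: INC 1 -> ACC=22
Event 17 (EXEC): [MAIN] PC=1: INC 3 -> ACC=25
Event 18 (INT 1): INT 1 arrives: push (MAIN, PC=2), enter IRQ1 at PC=0 (depth now 1)
Event 19 (EXEC): [IRQ1] PC=0: INC 2 -> ACC=27
Event 20 (EXEC): [IRQ1] PC=1: INC 4 -> ACC=31
Event 21 (INT 0): INT 0 arrives: push (IRQ1, PC=2), enter IRQ0 at PC=0 (depth now 2)
Event 22 (EXEC): [IRQ0] PC=0: INC 3 -> ACC=34
Event 23 (EXEC): [IRQ0] PC=1: INC 3 -> ACC=37
Event 24 (EXEC): [IRQ0] PC=2: INC 3 -> ACC=40
Event 25 (EXEC): [IRQ0] PC=3: IRET -> resume IRQ1 at PC=2 (depth now 1)
Event 26 (EXEC): [IRQ1] PC=2: DEC 3 -> ACC=37
Event 27 (EXEC): [IRQ1] PC=3: IRET -> resume MAIN at PC=2 (depth now 0)
Event 28 (EXEC): [MAIN] PC=2: NOP
Event 29 (EXEC): [MAIN] PC=3: INC 2 -> ACC=39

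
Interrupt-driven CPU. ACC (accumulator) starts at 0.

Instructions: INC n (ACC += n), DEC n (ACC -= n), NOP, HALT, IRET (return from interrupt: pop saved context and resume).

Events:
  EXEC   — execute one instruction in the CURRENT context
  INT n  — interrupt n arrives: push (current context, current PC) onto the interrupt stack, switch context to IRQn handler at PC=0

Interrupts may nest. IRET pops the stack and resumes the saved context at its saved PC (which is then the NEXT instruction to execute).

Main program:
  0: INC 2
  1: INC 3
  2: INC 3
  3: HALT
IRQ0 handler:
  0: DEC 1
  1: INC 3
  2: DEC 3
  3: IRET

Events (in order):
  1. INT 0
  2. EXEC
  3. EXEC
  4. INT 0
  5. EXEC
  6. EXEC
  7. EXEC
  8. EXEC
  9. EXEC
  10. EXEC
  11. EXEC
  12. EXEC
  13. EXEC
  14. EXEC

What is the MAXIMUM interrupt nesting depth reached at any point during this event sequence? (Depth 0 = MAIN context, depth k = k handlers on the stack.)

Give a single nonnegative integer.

Event 1 (INT 0): INT 0 arrives: push (MAIN, PC=0), enter IRQ0 at PC=0 (depth now 1) [depth=1]
Event 2 (EXEC): [IRQ0] PC=0: DEC 1 -> ACC=-1 [depth=1]
Event 3 (EXEC): [IRQ0] PC=1: INC 3 -> ACC=2 [depth=1]
Event 4 (INT 0): INT 0 arrives: push (IRQ0, PC=2), enter IRQ0 at PC=0 (depth now 2) [depth=2]
Event 5 (EXEC): [IRQ0] PC=0: DEC 1 -> ACC=1 [depth=2]
Event 6 (EXEC): [IRQ0] PC=1: INC 3 -> ACC=4 [depth=2]
Event 7 (EXEC): [IRQ0] PC=2: DEC 3 -> ACC=1 [depth=2]
Event 8 (EXEC): [IRQ0] PC=3: IRET -> resume IRQ0 at PC=2 (depth now 1) [depth=1]
Event 9 (EXEC): [IRQ0] PC=2: DEC 3 -> ACC=-2 [depth=1]
Event 10 (EXEC): [IRQ0] PC=3: IRET -> resume MAIN at PC=0 (depth now 0) [depth=0]
Event 11 (EXEC): [MAIN] PC=0: INC 2 -> ACC=0 [depth=0]
Event 12 (EXEC): [MAIN] PC=1: INC 3 -> ACC=3 [depth=0]
Event 13 (EXEC): [MAIN] PC=2: INC 3 -> ACC=6 [depth=0]
Event 14 (EXEC): [MAIN] PC=3: HALT [depth=0]
Max depth observed: 2

Answer: 2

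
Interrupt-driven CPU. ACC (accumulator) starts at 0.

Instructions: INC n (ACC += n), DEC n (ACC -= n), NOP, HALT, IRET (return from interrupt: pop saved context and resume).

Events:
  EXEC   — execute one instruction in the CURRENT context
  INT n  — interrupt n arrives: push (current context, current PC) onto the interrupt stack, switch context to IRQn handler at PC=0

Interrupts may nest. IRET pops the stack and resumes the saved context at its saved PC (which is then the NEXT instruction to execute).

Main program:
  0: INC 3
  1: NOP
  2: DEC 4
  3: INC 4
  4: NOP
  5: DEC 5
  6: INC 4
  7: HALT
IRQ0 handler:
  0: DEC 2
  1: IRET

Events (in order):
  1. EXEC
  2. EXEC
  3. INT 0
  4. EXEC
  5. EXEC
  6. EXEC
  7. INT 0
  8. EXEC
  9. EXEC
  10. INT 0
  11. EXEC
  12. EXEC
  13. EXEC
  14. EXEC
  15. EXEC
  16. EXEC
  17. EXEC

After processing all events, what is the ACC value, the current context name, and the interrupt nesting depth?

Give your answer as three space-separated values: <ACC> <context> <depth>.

Event 1 (EXEC): [MAIN] PC=0: INC 3 -> ACC=3
Event 2 (EXEC): [MAIN] PC=1: NOP
Event 3 (INT 0): INT 0 arrives: push (MAIN, PC=2), enter IRQ0 at PC=0 (depth now 1)
Event 4 (EXEC): [IRQ0] PC=0: DEC 2 -> ACC=1
Event 5 (EXEC): [IRQ0] PC=1: IRET -> resume MAIN at PC=2 (depth now 0)
Event 6 (EXEC): [MAIN] PC=2: DEC 4 -> ACC=-3
Event 7 (INT 0): INT 0 arrives: push (MAIN, PC=3), enter IRQ0 at PC=0 (depth now 1)
Event 8 (EXEC): [IRQ0] PC=0: DEC 2 -> ACC=-5
Event 9 (EXEC): [IRQ0] PC=1: IRET -> resume MAIN at PC=3 (depth now 0)
Event 10 (INT 0): INT 0 arrives: push (MAIN, PC=3), enter IRQ0 at PC=0 (depth now 1)
Event 11 (EXEC): [IRQ0] PC=0: DEC 2 -> ACC=-7
Event 12 (EXEC): [IRQ0] PC=1: IRET -> resume MAIN at PC=3 (depth now 0)
Event 13 (EXEC): [MAIN] PC=3: INC 4 -> ACC=-3
Event 14 (EXEC): [MAIN] PC=4: NOP
Event 15 (EXEC): [MAIN] PC=5: DEC 5 -> ACC=-8
Event 16 (EXEC): [MAIN] PC=6: INC 4 -> ACC=-4
Event 17 (EXEC): [MAIN] PC=7: HALT

Answer: -4 MAIN 0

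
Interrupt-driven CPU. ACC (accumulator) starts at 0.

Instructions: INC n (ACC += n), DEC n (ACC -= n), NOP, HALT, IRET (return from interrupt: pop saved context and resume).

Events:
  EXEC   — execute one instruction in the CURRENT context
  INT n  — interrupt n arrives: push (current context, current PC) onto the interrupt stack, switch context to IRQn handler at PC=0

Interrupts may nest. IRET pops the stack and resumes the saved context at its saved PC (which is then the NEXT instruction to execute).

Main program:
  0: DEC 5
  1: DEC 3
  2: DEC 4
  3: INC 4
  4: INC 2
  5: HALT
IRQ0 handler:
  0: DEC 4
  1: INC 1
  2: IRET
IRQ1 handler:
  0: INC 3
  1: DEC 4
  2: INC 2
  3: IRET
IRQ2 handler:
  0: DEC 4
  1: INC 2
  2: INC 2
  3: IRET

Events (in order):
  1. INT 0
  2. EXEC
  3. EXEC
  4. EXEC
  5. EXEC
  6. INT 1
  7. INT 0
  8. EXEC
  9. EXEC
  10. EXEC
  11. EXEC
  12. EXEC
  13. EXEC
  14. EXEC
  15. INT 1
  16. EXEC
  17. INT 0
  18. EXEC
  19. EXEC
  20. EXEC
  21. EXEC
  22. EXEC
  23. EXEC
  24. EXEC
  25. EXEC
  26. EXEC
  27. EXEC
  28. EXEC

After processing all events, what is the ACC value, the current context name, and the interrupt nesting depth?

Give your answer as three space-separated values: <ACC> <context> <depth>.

Answer: -13 MAIN 0

Derivation:
Event 1 (INT 0): INT 0 arrives: push (MAIN, PC=0), enter IRQ0 at PC=0 (depth now 1)
Event 2 (EXEC): [IRQ0] PC=0: DEC 4 -> ACC=-4
Event 3 (EXEC): [IRQ0] PC=1: INC 1 -> ACC=-3
Event 4 (EXEC): [IRQ0] PC=2: IRET -> resume MAIN at PC=0 (depth now 0)
Event 5 (EXEC): [MAIN] PC=0: DEC 5 -> ACC=-8
Event 6 (INT 1): INT 1 arrives: push (MAIN, PC=1), enter IRQ1 at PC=0 (depth now 1)
Event 7 (INT 0): INT 0 arrives: push (IRQ1, PC=0), enter IRQ0 at PC=0 (depth now 2)
Event 8 (EXEC): [IRQ0] PC=0: DEC 4 -> ACC=-12
Event 9 (EXEC): [IRQ0] PC=1: INC 1 -> ACC=-11
Event 10 (EXEC): [IRQ0] PC=2: IRET -> resume IRQ1 at PC=0 (depth now 1)
Event 11 (EXEC): [IRQ1] PC=0: INC 3 -> ACC=-8
Event 12 (EXEC): [IRQ1] PC=1: DEC 4 -> ACC=-12
Event 13 (EXEC): [IRQ1] PC=2: INC 2 -> ACC=-10
Event 14 (EXEC): [IRQ1] PC=3: IRET -> resume MAIN at PC=1 (depth now 0)
Event 15 (INT 1): INT 1 arrives: push (MAIN, PC=1), enter IRQ1 at PC=0 (depth now 1)
Event 16 (EXEC): [IRQ1] PC=0: INC 3 -> ACC=-7
Event 17 (INT 0): INT 0 arrives: push (IRQ1, PC=1), enter IRQ0 at PC=0 (depth now 2)
Event 18 (EXEC): [IRQ0] PC=0: DEC 4 -> ACC=-11
Event 19 (EXEC): [IRQ0] PC=1: INC 1 -> ACC=-10
Event 20 (EXEC): [IRQ0] PC=2: IRET -> resume IRQ1 at PC=1 (depth now 1)
Event 21 (EXEC): [IRQ1] PC=1: DEC 4 -> ACC=-14
Event 22 (EXEC): [IRQ1] PC=2: INC 2 -> ACC=-12
Event 23 (EXEC): [IRQ1] PC=3: IRET -> resume MAIN at PC=1 (depth now 0)
Event 24 (EXEC): [MAIN] PC=1: DEC 3 -> ACC=-15
Event 25 (EXEC): [MAIN] PC=2: DEC 4 -> ACC=-19
Event 26 (EXEC): [MAIN] PC=3: INC 4 -> ACC=-15
Event 27 (EXEC): [MAIN] PC=4: INC 2 -> ACC=-13
Event 28 (EXEC): [MAIN] PC=5: HALT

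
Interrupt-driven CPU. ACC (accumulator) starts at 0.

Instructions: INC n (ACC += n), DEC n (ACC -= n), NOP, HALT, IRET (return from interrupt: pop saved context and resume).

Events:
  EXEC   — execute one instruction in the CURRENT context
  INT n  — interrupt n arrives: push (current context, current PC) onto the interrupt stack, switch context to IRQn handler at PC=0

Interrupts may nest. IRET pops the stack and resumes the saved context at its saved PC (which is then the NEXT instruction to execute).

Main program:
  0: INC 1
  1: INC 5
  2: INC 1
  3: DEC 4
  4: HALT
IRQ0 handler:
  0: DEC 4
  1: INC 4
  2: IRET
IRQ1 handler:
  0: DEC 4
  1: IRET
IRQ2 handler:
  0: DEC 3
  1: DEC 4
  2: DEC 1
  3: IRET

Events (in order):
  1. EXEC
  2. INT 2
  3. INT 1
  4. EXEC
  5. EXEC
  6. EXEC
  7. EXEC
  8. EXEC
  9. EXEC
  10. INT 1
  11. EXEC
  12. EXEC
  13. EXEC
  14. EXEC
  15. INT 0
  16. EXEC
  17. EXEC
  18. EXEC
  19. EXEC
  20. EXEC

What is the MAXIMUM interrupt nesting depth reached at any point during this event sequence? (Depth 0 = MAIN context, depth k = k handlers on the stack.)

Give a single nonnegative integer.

Event 1 (EXEC): [MAIN] PC=0: INC 1 -> ACC=1 [depth=0]
Event 2 (INT 2): INT 2 arrives: push (MAIN, PC=1), enter IRQ2 at PC=0 (depth now 1) [depth=1]
Event 3 (INT 1): INT 1 arrives: push (IRQ2, PC=0), enter IRQ1 at PC=0 (depth now 2) [depth=2]
Event 4 (EXEC): [IRQ1] PC=0: DEC 4 -> ACC=-3 [depth=2]
Event 5 (EXEC): [IRQ1] PC=1: IRET -> resume IRQ2 at PC=0 (depth now 1) [depth=1]
Event 6 (EXEC): [IRQ2] PC=0: DEC 3 -> ACC=-6 [depth=1]
Event 7 (EXEC): [IRQ2] PC=1: DEC 4 -> ACC=-10 [depth=1]
Event 8 (EXEC): [IRQ2] PC=2: DEC 1 -> ACC=-11 [depth=1]
Event 9 (EXEC): [IRQ2] PC=3: IRET -> resume MAIN at PC=1 (depth now 0) [depth=0]
Event 10 (INT 1): INT 1 arrives: push (MAIN, PC=1), enter IRQ1 at PC=0 (depth now 1) [depth=1]
Event 11 (EXEC): [IRQ1] PC=0: DEC 4 -> ACC=-15 [depth=1]
Event 12 (EXEC): [IRQ1] PC=1: IRET -> resume MAIN at PC=1 (depth now 0) [depth=0]
Event 13 (EXEC): [MAIN] PC=1: INC 5 -> ACC=-10 [depth=0]
Event 14 (EXEC): [MAIN] PC=2: INC 1 -> ACC=-9 [depth=0]
Event 15 (INT 0): INT 0 arrives: push (MAIN, PC=3), enter IRQ0 at PC=0 (depth now 1) [depth=1]
Event 16 (EXEC): [IRQ0] PC=0: DEC 4 -> ACC=-13 [depth=1]
Event 17 (EXEC): [IRQ0] PC=1: INC 4 -> ACC=-9 [depth=1]
Event 18 (EXEC): [IRQ0] PC=2: IRET -> resume MAIN at PC=3 (depth now 0) [depth=0]
Event 19 (EXEC): [MAIN] PC=3: DEC 4 -> ACC=-13 [depth=0]
Event 20 (EXEC): [MAIN] PC=4: HALT [depth=0]
Max depth observed: 2

Answer: 2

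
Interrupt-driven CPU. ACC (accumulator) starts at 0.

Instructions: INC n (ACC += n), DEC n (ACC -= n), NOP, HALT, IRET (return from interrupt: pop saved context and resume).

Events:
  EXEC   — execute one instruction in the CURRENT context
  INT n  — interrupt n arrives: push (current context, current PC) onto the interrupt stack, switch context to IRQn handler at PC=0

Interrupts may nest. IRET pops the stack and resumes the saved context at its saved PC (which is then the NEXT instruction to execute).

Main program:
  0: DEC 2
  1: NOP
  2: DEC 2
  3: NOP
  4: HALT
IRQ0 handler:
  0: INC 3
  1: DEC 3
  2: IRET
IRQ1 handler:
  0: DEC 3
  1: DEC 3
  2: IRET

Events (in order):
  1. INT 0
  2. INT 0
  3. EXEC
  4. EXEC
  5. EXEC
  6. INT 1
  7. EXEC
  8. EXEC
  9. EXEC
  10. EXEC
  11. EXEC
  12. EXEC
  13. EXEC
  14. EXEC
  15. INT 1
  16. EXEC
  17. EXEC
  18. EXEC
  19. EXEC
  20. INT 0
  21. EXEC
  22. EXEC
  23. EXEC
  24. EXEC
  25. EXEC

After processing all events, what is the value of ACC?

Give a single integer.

Event 1 (INT 0): INT 0 arrives: push (MAIN, PC=0), enter IRQ0 at PC=0 (depth now 1)
Event 2 (INT 0): INT 0 arrives: push (IRQ0, PC=0), enter IRQ0 at PC=0 (depth now 2)
Event 3 (EXEC): [IRQ0] PC=0: INC 3 -> ACC=3
Event 4 (EXEC): [IRQ0] PC=1: DEC 3 -> ACC=0
Event 5 (EXEC): [IRQ0] PC=2: IRET -> resume IRQ0 at PC=0 (depth now 1)
Event 6 (INT 1): INT 1 arrives: push (IRQ0, PC=0), enter IRQ1 at PC=0 (depth now 2)
Event 7 (EXEC): [IRQ1] PC=0: DEC 3 -> ACC=-3
Event 8 (EXEC): [IRQ1] PC=1: DEC 3 -> ACC=-6
Event 9 (EXEC): [IRQ1] PC=2: IRET -> resume IRQ0 at PC=0 (depth now 1)
Event 10 (EXEC): [IRQ0] PC=0: INC 3 -> ACC=-3
Event 11 (EXEC): [IRQ0] PC=1: DEC 3 -> ACC=-6
Event 12 (EXEC): [IRQ0] PC=2: IRET -> resume MAIN at PC=0 (depth now 0)
Event 13 (EXEC): [MAIN] PC=0: DEC 2 -> ACC=-8
Event 14 (EXEC): [MAIN] PC=1: NOP
Event 15 (INT 1): INT 1 arrives: push (MAIN, PC=2), enter IRQ1 at PC=0 (depth now 1)
Event 16 (EXEC): [IRQ1] PC=0: DEC 3 -> ACC=-11
Event 17 (EXEC): [IRQ1] PC=1: DEC 3 -> ACC=-14
Event 18 (EXEC): [IRQ1] PC=2: IRET -> resume MAIN at PC=2 (depth now 0)
Event 19 (EXEC): [MAIN] PC=2: DEC 2 -> ACC=-16
Event 20 (INT 0): INT 0 arrives: push (MAIN, PC=3), enter IRQ0 at PC=0 (depth now 1)
Event 21 (EXEC): [IRQ0] PC=0: INC 3 -> ACC=-13
Event 22 (EXEC): [IRQ0] PC=1: DEC 3 -> ACC=-16
Event 23 (EXEC): [IRQ0] PC=2: IRET -> resume MAIN at PC=3 (depth now 0)
Event 24 (EXEC): [MAIN] PC=3: NOP
Event 25 (EXEC): [MAIN] PC=4: HALT

Answer: -16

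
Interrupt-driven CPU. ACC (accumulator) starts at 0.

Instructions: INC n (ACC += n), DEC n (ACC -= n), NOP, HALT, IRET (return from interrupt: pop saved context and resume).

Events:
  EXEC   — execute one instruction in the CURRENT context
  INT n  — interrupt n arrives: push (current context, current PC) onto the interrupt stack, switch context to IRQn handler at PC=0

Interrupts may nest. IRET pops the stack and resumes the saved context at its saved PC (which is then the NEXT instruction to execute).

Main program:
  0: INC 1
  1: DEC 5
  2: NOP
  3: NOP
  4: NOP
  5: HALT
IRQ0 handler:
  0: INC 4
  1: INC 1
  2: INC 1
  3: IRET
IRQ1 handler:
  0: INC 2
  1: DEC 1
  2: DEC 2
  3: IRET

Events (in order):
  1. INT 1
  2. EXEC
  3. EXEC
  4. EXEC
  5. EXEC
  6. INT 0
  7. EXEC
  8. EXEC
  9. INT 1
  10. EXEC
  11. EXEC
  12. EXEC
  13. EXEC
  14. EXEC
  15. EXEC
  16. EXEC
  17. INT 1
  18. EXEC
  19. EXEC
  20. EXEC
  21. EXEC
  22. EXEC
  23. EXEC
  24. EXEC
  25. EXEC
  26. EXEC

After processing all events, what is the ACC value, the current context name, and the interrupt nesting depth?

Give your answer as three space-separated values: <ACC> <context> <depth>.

Event 1 (INT 1): INT 1 arrives: push (MAIN, PC=0), enter IRQ1 at PC=0 (depth now 1)
Event 2 (EXEC): [IRQ1] PC=0: INC 2 -> ACC=2
Event 3 (EXEC): [IRQ1] PC=1: DEC 1 -> ACC=1
Event 4 (EXEC): [IRQ1] PC=2: DEC 2 -> ACC=-1
Event 5 (EXEC): [IRQ1] PC=3: IRET -> resume MAIN at PC=0 (depth now 0)
Event 6 (INT 0): INT 0 arrives: push (MAIN, PC=0), enter IRQ0 at PC=0 (depth now 1)
Event 7 (EXEC): [IRQ0] PC=0: INC 4 -> ACC=3
Event 8 (EXEC): [IRQ0] PC=1: INC 1 -> ACC=4
Event 9 (INT 1): INT 1 arrives: push (IRQ0, PC=2), enter IRQ1 at PC=0 (depth now 2)
Event 10 (EXEC): [IRQ1] PC=0: INC 2 -> ACC=6
Event 11 (EXEC): [IRQ1] PC=1: DEC 1 -> ACC=5
Event 12 (EXEC): [IRQ1] PC=2: DEC 2 -> ACC=3
Event 13 (EXEC): [IRQ1] PC=3: IRET -> resume IRQ0 at PC=2 (depth now 1)
Event 14 (EXEC): [IRQ0] PC=2: INC 1 -> ACC=4
Event 15 (EXEC): [IRQ0] PC=3: IRET -> resume MAIN at PC=0 (depth now 0)
Event 16 (EXEC): [MAIN] PC=0: INC 1 -> ACC=5
Event 17 (INT 1): INT 1 arrives: push (MAIN, PC=1), enter IRQ1 at PC=0 (depth now 1)
Event 18 (EXEC): [IRQ1] PC=0: INC 2 -> ACC=7
Event 19 (EXEC): [IRQ1] PC=1: DEC 1 -> ACC=6
Event 20 (EXEC): [IRQ1] PC=2: DEC 2 -> ACC=4
Event 21 (EXEC): [IRQ1] PC=3: IRET -> resume MAIN at PC=1 (depth now 0)
Event 22 (EXEC): [MAIN] PC=1: DEC 5 -> ACC=-1
Event 23 (EXEC): [MAIN] PC=2: NOP
Event 24 (EXEC): [MAIN] PC=3: NOP
Event 25 (EXEC): [MAIN] PC=4: NOP
Event 26 (EXEC): [MAIN] PC=5: HALT

Answer: -1 MAIN 0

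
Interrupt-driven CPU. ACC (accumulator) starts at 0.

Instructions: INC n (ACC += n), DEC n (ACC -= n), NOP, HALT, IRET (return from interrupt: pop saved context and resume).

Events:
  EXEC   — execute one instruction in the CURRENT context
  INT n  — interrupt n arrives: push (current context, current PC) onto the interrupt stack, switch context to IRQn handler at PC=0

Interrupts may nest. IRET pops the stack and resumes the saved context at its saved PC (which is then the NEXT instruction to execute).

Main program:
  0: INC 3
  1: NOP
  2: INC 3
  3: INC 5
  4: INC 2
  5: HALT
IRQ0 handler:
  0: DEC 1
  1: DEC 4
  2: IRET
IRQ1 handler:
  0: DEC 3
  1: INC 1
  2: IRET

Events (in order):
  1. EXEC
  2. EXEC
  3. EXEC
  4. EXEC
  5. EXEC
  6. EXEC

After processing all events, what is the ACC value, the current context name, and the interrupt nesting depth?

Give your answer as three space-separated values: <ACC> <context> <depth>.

Event 1 (EXEC): [MAIN] PC=0: INC 3 -> ACC=3
Event 2 (EXEC): [MAIN] PC=1: NOP
Event 3 (EXEC): [MAIN] PC=2: INC 3 -> ACC=6
Event 4 (EXEC): [MAIN] PC=3: INC 5 -> ACC=11
Event 5 (EXEC): [MAIN] PC=4: INC 2 -> ACC=13
Event 6 (EXEC): [MAIN] PC=5: HALT

Answer: 13 MAIN 0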